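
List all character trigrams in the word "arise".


Word: "arise" (length 5)
Number of trigrams = 5 - 3 + 1 = 3
  Position 0: "ari"
  Position 1: "ris"
  Position 2: "ise"
Trigrams = "ari", "ris", "ise"


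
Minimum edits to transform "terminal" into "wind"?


Word 1: "terminal" (length 8)
Word 2: "wind" (length 4)
One optimal edit sequence (insert/delete/substitute each cost 1):
  1. delete 't'  (+1)
  2. delete 'e'  (+1)
  3. delete 'r'  (+1)
  4. substitute 'm' -> 'w'  (+1)
  5. keep 'i'
  6. keep 'n'
  7. delete 'a'  (+1)
  8. substitute 'l' -> 'd'  (+1)
Total edit operations: 6
Edit distance = 6


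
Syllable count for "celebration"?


Word: "celebration"
Syllable breakdown: cel · e · bra · tion
Counting: 4 parts
= 4 syllables


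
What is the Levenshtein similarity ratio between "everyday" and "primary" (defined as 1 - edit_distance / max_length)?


Word 1: "everyday" (length 8)
Word 2: "primary" (length 7)
One optimal edit sequence:
  1. delete 'e'  (+1)
  2. delete 'v'  (+1)
  3. substitute 'e' -> 'p'  (+1)
  4. keep 'r'
  5. substitute 'y' -> 'i'  (+1)
  6. substitute 'd' -> 'm'  (+1)
  7. keep 'a'
  8. insert 'r'  (+1)
  9. keep 'y'
Edit distance = 6
Max length = max(8, 7) = 8
Similarity = 1 - 6/8
= 0.2500


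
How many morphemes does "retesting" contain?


Word: "retesting"
Morphemes: re- / test / -ing
Each morpheme carries meaning
= 3 morphemes


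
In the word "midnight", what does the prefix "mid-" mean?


Prefix: mid-
Example: midnight (mid- + night)
Meaning = middle


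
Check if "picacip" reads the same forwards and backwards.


Word: "picacip"
Reversed: "picacip"
Forward == Backward? picacip == picacip
Palindrome = Yes


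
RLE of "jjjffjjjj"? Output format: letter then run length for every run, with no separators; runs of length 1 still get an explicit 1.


String: "jjjffjjjj"
Scanning for consecutive runs:
  'j' x 3
  'f' x 2
  'j' x 4
RLE = "j3f2j4"


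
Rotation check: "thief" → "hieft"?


Word: "thief", Candidate: "hieft"
Method: check if candidate is substring of word+word
"thiefthief" contains "hieft"? Yes
Is rotation = Yes


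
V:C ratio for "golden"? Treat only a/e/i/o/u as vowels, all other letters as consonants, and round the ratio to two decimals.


Word: "golden"
Vowels (a,e,i,o,u): 2
Consonants: 4
Ratio = 2/4
= 0.50


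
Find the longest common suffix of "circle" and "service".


Word 1: "circle"
Word 2: "service"
Comparing from end:
  Pos -1: 'e' == 'e'
  Pos -2: 'l' != 'c' (stop)
LCS = "e" (length 1)


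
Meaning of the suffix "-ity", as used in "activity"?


Suffix: -ity
Example: activity (active + -ity, with a spelling change)
Meaning = quality of


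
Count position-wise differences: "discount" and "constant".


Comparing character by character (same length = 8):
  Pos 0: 'd' vs 'c' !=
  Pos 1: 'i' vs 'o' !=
  Pos 2: 's' vs 'n' !=
  Pos 3: 'c' vs 's' !=
  Pos 4: 'o' vs 't' !=
  Pos 5: 'u' vs 'a' !=
  Pos 6: 'n' vs 'n' =
  Pos 7: 't' vs 't' =
Hamming distance = 6


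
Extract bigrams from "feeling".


Word: "feeling" (length 7)
Number of bigrams = 7 - 2 + 1 = 6
  Position 0: "fe"
  Position 1: "ee"
  Position 2: "el"
  Position 3: "li"
  Position 4: "in"
  Position 5: "ng"
Bigrams = "fe", "ee", "el", "li", "in", "ng"


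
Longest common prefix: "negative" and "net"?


Word 1: "negative"
Word 2: "net"
Comparing from start:
  Pos 0: 'n' == 'n'
  Pos 1: 'e' == 'e'
  Pos 2: 'g' != 't' (stop)
LCP = "ne" (length 2)


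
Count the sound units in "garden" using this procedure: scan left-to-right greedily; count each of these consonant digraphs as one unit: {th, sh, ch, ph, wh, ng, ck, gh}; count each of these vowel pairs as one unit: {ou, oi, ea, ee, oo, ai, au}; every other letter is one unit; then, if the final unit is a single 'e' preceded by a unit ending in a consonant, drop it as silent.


Word: "garden" (6 letters)
Left-to-right scan:
  1. 'g' (letter)
  2. 'a' (letter)
  3. 'r' (letter)
  4. 'd' (letter)
  5. 'e' (letter)
  6. 'n' (letter)
Units from scan: 6
Sound units = 6 units


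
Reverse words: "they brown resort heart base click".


Original: "they brown resort heart base click"
Words (1..n): they | brown | resort | heart | base | click
Reversed (n..1): click | base | heart | resort | brown | they
Result = "click base heart resort brown they"


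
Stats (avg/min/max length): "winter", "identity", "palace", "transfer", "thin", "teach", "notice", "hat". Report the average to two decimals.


Lengths: "winter"=6, "identity"=8, "palace"=6, "transfer"=8, "thin"=4, "teach"=5, "notice"=6, "hat"=3
Sum = 46, Count = 8
Average = 46/8 = 5.75
= avg=5.75, min=3, max=8


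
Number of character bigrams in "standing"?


Word: "standing" (length 8)
Number of 2-grams = length - 2 + 1 = 8 - 2 + 1
= 7


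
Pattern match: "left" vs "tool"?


Pattern of "left": [0, 1, 2, 3]
Pattern of "tool": [0, 1, 1, 2]
Patterns do not match
Same pattern = No


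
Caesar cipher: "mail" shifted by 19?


Word: "mail"
Shift: 19
Each letter → (letter + shift) mod 26:
  'm' (12) + 19 = 5 → 'f'
  'a' (0) + 19 = 19 → 't'
  'i' (8) + 19 = 1 → 'b'
  'l' (11) + 19 = 4 → 'e'
Result = "ftbe"


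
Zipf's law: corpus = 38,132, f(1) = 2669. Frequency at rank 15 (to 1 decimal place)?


Zipf's law: f(r) = f(1) / r
f(1) = 2669
f(15) = 2669 / 15
= 177.9 occurrences


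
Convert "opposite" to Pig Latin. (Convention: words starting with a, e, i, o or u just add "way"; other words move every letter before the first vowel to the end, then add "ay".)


Word: "opposite"
Starts with vowel → add 'way'
Pig Latin = "oppositeway"


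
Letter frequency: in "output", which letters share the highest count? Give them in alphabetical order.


Word: "output"
Letter counts:
  'o': 1
  'p': 1
  't': 2
  'u': 2
Maximum count = 2
Most frequent = 't', 'u' (2 times each)


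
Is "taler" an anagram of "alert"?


Word 1: "alert" → sorted: aelrt
Word 2: "taler" → sorted: aelrt
Same letters? aelrt == aelrt
Anagram = Yes


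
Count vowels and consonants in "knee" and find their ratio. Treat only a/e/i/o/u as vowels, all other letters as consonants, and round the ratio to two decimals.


Word: "knee"
Vowels (a,e,i,o,u): 2
Consonants: 2
Ratio = 2/2
= 1.00


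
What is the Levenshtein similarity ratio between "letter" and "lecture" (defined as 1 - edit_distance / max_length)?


Word 1: "letter" (length 6)
Word 2: "lecture" (length 7)
One optimal edit sequence:
  1. keep 'l'
  2. keep 'e'
  3. substitute 't' -> 'c'  (+1)
  4. keep 't'
  5. substitute 'e' -> 'u'  (+1)
  6. keep 'r'
  7. insert 'e'  (+1)
Edit distance = 3
Max length = max(6, 7) = 7
Similarity = 1 - 3/7
= 0.5714


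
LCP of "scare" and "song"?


Word 1: "scare"
Word 2: "song"
Comparing from start:
  Pos 0: 's' == 's'
  Pos 1: 'c' != 'o' (stop)
LCP = "s" (length 1)


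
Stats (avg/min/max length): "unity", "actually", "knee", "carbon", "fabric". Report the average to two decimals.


Lengths: "unity"=5, "actually"=8, "knee"=4, "carbon"=6, "fabric"=6
Sum = 29, Count = 5
Average = 29/5 = 5.80
= avg=5.80, min=4, max=8


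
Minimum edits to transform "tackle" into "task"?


Word 1: "tackle" (length 6)
Word 2: "task" (length 4)
One optimal edit sequence (insert/delete/substitute each cost 1):
  1. keep 't'
  2. keep 'a'
  3. substitute 'c' -> 's'  (+1)
  4. keep 'k'
  5. delete 'l'  (+1)
  6. delete 'e'  (+1)
Total edit operations: 3
Edit distance = 3


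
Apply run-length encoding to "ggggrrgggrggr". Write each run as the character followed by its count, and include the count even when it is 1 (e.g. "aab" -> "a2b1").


String: "ggggrrgggrggr"
Scanning for consecutive runs:
  'g' x 4
  'r' x 2
  'g' x 3
  'r' x 1
  'g' x 2
  'r' x 1
RLE = "g4r2g3r1g2r1"


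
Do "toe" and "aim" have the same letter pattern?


Pattern of "toe": [0, 1, 2]
Pattern of "aim": [0, 1, 2]
Patterns match
Same pattern = Yes


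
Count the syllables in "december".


Word: "december"
Syllable breakdown: de · cem · ber
Counting: 3 parts
= 3 syllables


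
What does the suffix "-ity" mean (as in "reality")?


Suffix: -ity
Example: reality (real + -ity)
Meaning = quality of


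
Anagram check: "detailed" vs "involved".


Word 1: "detailed" → sorted: addeeilt
Word 2: "involved" → sorted: deilnovv
Same letters? addeeilt != deilnovv
Anagram = No


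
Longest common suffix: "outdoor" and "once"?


Word 1: "outdoor"
Word 2: "once"
Comparing from end:
  Pos -1: 'r' != 'e' (stop)
LCS = "" (length 0)


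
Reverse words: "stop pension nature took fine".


Original: "stop pension nature took fine"
Words (1..n): stop | pension | nature | took | fine
Reversed (n..1): fine | took | nature | pension | stop
Result = "fine took nature pension stop"


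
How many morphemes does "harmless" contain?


Word: "harmless"
Morphemes: harm + -less
Each morpheme carries meaning
= 2 morphemes


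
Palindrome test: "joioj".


Word: "joioj"
Reversed: "joioj"
Forward == Backward? joioj == joioj
Palindrome = Yes


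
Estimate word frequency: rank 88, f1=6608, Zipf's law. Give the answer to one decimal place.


Zipf's law: f(r) = f(1) / r
f(1) = 6608
f(88) = 6608 / 88
= 75.1 occurrences


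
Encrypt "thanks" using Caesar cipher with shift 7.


Word: "thanks"
Shift: 7
Each letter → (letter + shift) mod 26:
  't' (19) + 7 = 0 → 'a'
  'h' (7) + 7 = 14 → 'o'
  'a' (0) + 7 = 7 → 'h'
  'n' (13) + 7 = 20 → 'u'
  'k' (10) + 7 = 17 → 'r'
  's' (18) + 7 = 25 → 'z'
Result = "aohurz"


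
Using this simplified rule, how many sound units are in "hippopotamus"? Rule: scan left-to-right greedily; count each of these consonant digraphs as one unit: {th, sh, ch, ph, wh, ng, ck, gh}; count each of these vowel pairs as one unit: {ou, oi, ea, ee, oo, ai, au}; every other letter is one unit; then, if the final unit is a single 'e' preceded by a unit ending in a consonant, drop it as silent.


Word: "hippopotamus" (12 letters)
Left-to-right scan:
  1. 'h' (letter)
  2. 'i' (letter)
  3. 'p' (letter)
  4. 'p' (letter)
  5. 'o' (letter)
  6. 'p' (letter)
  7. 'o' (letter)
  8. 't' (letter)
  9. 'a' (letter)
  10. 'm' (letter)
  11. 'u' (letter)
  12. 's' (letter)
Units from scan: 12
Sound units = 12 units


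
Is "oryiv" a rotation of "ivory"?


Word: "ivory", Candidate: "oryiv"
Method: check if candidate is substring of word+word
"ivoryivory" contains "oryiv"? Yes
Is rotation = Yes


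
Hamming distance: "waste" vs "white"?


Comparing character by character (same length = 5):
  Pos 0: 'w' vs 'w' =
  Pos 1: 'a' vs 'h' !=
  Pos 2: 's' vs 'i' !=
  Pos 3: 't' vs 't' =
  Pos 4: 'e' vs 'e' =
Hamming distance = 2


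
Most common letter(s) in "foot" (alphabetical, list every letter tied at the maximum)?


Word: "foot"
Letter counts:
  'f': 1
  'o': 2
  't': 1
Maximum count = 2
Most frequent = 'o' (2 times each)


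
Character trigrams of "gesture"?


Word: "gesture" (length 7)
Number of trigrams = 7 - 3 + 1 = 5
  Position 0: "ges"
  Position 1: "est"
  Position 2: "stu"
  Position 3: "tur"
  Position 4: "ure"
Trigrams = "ges", "est", "stu", "tur", "ure"


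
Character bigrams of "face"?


Word: "face" (length 4)
Number of bigrams = 4 - 2 + 1 = 3
  Position 0: "fa"
  Position 1: "ac"
  Position 2: "ce"
Bigrams = "fa", "ac", "ce"


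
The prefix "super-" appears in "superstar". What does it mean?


Prefix: super-
As in: superstar -> super- + star
Meaning = above / beyond


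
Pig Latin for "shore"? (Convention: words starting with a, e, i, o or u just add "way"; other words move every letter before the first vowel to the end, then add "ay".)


Word: "shore"
Starts with consonant(s) → move to end, add 'ay'
Consonant cluster: "sh"
Pig Latin = "oreshay"


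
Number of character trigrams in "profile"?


Word: "profile" (length 7)
Number of 3-grams = length - 3 + 1 = 7 - 3 + 1
= 5


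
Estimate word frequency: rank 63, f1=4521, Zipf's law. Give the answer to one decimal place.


Zipf's law: f(r) = f(1) / r
f(1) = 4521
f(63) = 4521 / 63
= 71.8 occurrences


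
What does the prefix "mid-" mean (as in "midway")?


Prefix: mid-
As in: midway -> mid- + way
Meaning = middle


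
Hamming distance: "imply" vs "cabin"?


Comparing character by character (same length = 5):
  Pos 0: 'i' vs 'c' !=
  Pos 1: 'm' vs 'a' !=
  Pos 2: 'p' vs 'b' !=
  Pos 3: 'l' vs 'i' !=
  Pos 4: 'y' vs 'n' !=
Hamming distance = 5


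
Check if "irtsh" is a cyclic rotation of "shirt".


Word: "shirt", Candidate: "irtsh"
Method: check if candidate is substring of word+word
"shirtshirt" contains "irtsh"? Yes
Is rotation = Yes


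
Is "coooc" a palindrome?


Word: "coooc"
Reversed: "coooc"
Forward == Backward? coooc == coooc
Palindrome = Yes


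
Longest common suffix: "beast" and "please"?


Word 1: "beast"
Word 2: "please"
Comparing from end:
  Pos -1: 't' != 'e' (stop)
LCS = "" (length 0)


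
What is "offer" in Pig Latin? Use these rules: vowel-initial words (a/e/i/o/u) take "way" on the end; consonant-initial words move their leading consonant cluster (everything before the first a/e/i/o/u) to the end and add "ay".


Word: "offer"
Starts with vowel → add 'way'
Pig Latin = "offerway"


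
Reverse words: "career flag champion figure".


Original: "career flag champion figure"
Words (1..n): career | flag | champion | figure
Reversed (n..1): figure | champion | flag | career
Result = "figure champion flag career"


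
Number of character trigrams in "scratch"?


Word: "scratch" (length 7)
Number of 3-grams = length - 3 + 1 = 7 - 3 + 1
= 5


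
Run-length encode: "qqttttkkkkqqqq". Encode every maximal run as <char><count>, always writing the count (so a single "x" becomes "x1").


String: "qqttttkkkkqqqq"
Scanning for consecutive runs:
  'q' x 2
  't' x 4
  'k' x 4
  'q' x 4
RLE = "q2t4k4q4"


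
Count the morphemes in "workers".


Word: "workers"
Morphemes: work | -er | -s
Each morpheme carries meaning
= 3 morphemes


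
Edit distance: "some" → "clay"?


Word 1: "some" (length 4)
Word 2: "clay" (length 4)
One optimal edit sequence (insert/delete/substitute each cost 1):
  1. substitute 's' -> 'c'  (+1)
  2. substitute 'o' -> 'l'  (+1)
  3. substitute 'm' -> 'a'  (+1)
  4. substitute 'e' -> 'y'  (+1)
Total edit operations: 4
Edit distance = 4


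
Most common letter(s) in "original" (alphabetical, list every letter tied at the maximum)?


Word: "original"
Letter counts:
  'a': 1
  'g': 1
  'i': 2
  'l': 1
  'n': 1
  'o': 1
  'r': 1
Maximum count = 2
Most frequent = 'i' (2 times each)


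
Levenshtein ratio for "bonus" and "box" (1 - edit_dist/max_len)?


Word 1: "bonus" (length 5)
Word 2: "box" (length 3)
One optimal edit sequence:
  1. keep 'b'
  2. keep 'o'
  3. delete 'n'  (+1)
  4. delete 'u'  (+1)
  5. substitute 's' -> 'x'  (+1)
Edit distance = 3
Max length = max(5, 3) = 5
Similarity = 1 - 3/5
= 0.4000


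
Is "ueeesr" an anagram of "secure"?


Word 1: "secure" → sorted: ceersu
Word 2: "ueeesr" → sorted: eeersu
Same letters? ceersu != eeersu
Anagram = No


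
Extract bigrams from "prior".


Word: "prior" (length 5)
Number of bigrams = 5 - 2 + 1 = 4
  Position 0: "pr"
  Position 1: "ri"
  Position 2: "io"
  Position 3: "or"
Bigrams = "pr", "ri", "io", "or"


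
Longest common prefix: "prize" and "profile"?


Word 1: "prize"
Word 2: "profile"
Comparing from start:
  Pos 0: 'p' == 'p'
  Pos 1: 'r' == 'r'
  Pos 2: 'i' != 'o' (stop)
LCP = "pr" (length 2)


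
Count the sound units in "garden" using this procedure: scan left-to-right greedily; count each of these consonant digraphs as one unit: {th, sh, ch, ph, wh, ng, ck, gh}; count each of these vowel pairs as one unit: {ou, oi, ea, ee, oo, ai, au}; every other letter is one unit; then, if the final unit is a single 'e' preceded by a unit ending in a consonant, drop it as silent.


Word: "garden" (6 letters)
Left-to-right scan:
  (1) 'g' (letter)
  (2) 'a' (letter)
  (3) 'r' (letter)
  (4) 'd' (letter)
  (5) 'e' (letter)
  (6) 'n' (letter)
Units from scan: 6
Sound units = 6 units


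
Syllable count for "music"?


Word: "music"
Syllable breakdown: mu-sic
Counting: 2 parts
= 2 syllables


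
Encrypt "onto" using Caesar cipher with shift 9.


Word: "onto"
Shift: 9
Each letter → (letter + shift) mod 26:
  'o' (14) + 9 = 23 → 'x'
  'n' (13) + 9 = 22 → 'w'
  't' (19) + 9 = 2 → 'c'
  'o' (14) + 9 = 23 → 'x'
Result = "xwcx"


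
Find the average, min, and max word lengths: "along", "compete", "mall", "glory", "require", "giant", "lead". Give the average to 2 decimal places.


Lengths: "along"=5, "compete"=7, "mall"=4, "glory"=5, "require"=7, "giant"=5, "lead"=4
Sum = 37, Count = 7
Average = 37/7 = 5.29
= avg=5.29, min=4, max=7


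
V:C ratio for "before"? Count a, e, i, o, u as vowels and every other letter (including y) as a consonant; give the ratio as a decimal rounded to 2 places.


Word: "before"
Vowels (a,e,i,o,u): 3
Consonants: 3
Ratio = 3/3
= 1.00


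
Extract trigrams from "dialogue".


Word: "dialogue" (length 8)
Number of trigrams = 8 - 3 + 1 = 6
  Position 0: "dia"
  Position 1: "ial"
  Position 2: "alo"
  Position 3: "log"
  Position 4: "ogu"
  Position 5: "gue"
Trigrams = "dia", "ial", "alo", "log", "ogu", "gue"


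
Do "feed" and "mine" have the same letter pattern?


Pattern of "feed": [0, 1, 1, 2]
Pattern of "mine": [0, 1, 2, 3]
Patterns do not match
Same pattern = No


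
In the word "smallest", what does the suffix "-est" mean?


Suffix: -est
As in: smallest -> small + -est
Meaning = most


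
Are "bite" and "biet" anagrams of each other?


Word 1: "bite" → sorted: beit
Word 2: "biet" → sorted: beit
Same letters? beit == beit
Anagram = Yes


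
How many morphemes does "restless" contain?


Word: "restless"
Morphemes: rest + -less
Each morpheme carries meaning
= 2 morphemes


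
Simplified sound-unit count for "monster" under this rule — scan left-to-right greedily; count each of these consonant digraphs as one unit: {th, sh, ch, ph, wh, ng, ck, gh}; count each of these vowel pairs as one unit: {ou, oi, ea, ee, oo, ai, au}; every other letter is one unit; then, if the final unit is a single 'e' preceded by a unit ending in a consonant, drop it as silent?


Word: "monster" (7 letters)
Left-to-right scan:
  (1) 'm' (letter)
  (2) 'o' (letter)
  (3) 'n' (letter)
  (4) 's' (letter)
  (5) 't' (letter)
  (6) 'e' (letter)
  (7) 'r' (letter)
Units from scan: 7
Sound units = 7 units


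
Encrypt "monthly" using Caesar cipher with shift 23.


Word: "monthly"
Shift: 23
Each letter → (letter + shift) mod 26:
  'm' (12) + 23 = 9 → 'j'
  'o' (14) + 23 = 11 → 'l'
  'n' (13) + 23 = 10 → 'k'
  't' (19) + 23 = 16 → 'q'
  'h' (7) + 23 = 4 → 'e'
  'l' (11) + 23 = 8 → 'i'
  'y' (24) + 23 = 21 → 'v'
Result = "jlkqeiv"


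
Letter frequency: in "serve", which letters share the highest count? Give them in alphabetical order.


Word: "serve"
Letter counts:
  'e': 2
  'r': 1
  's': 1
  'v': 1
Maximum count = 2
Most frequent = 'e' (2 times each)


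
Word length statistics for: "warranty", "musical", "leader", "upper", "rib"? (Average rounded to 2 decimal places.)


Lengths: "warranty"=8, "musical"=7, "leader"=6, "upper"=5, "rib"=3
Sum = 29, Count = 5
Average = 29/5 = 5.80
= avg=5.80, min=3, max=8


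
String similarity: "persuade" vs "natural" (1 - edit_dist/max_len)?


Word 1: "persuade" (length 8)
Word 2: "natural" (length 7)
One optimal edit sequence:
  1. delete 'p'  (+1)
  2. substitute 'e' -> 'n'  (+1)
  3. substitute 'r' -> 'a'  (+1)
  4. substitute 's' -> 't'  (+1)
  5. keep 'u'
  6. substitute 'a' -> 'r'  (+1)
  7. substitute 'd' -> 'a'  (+1)
  8. substitute 'e' -> 'l'  (+1)
Edit distance = 7
Max length = max(8, 7) = 8
Similarity = 1 - 7/8
= 0.1250


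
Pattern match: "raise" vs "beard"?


Pattern of "raise": [0, 1, 2, 3, 4]
Pattern of "beard": [0, 1, 2, 3, 4]
Patterns match
Same pattern = Yes


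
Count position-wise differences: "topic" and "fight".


Comparing character by character (same length = 5):
  Pos 0: 't' vs 'f' !=
  Pos 1: 'o' vs 'i' !=
  Pos 2: 'p' vs 'g' !=
  Pos 3: 'i' vs 'h' !=
  Pos 4: 'c' vs 't' !=
Hamming distance = 5


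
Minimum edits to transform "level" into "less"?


Word 1: "level" (length 5)
Word 2: "less" (length 4)
One optimal edit sequence (insert/delete/substitute each cost 1):
  1. keep 'l'
  2. keep 'e'
  3. delete 'v'  (+1)
  4. substitute 'e' -> 's'  (+1)
  5. substitute 'l' -> 's'  (+1)
Total edit operations: 3
Edit distance = 3


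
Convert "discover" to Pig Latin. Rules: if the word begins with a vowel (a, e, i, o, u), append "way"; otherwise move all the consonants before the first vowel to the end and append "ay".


Word: "discover"
Starts with consonant(s) → move to end, add 'ay'
Consonant cluster: "d"
Pig Latin = "iscoverday"


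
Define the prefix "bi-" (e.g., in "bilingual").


Prefix: bi-
Example: bilingual = bi- + lingual
Meaning = two


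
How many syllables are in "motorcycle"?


Word: "motorcycle"
Syllable breakdown: mo · tor · cy · cle
Counting: 4 parts
= 4 syllables


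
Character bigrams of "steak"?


Word: "steak" (length 5)
Number of bigrams = 5 - 2 + 1 = 4
  Position 0: "st"
  Position 1: "te"
  Position 2: "ea"
  Position 3: "ak"
Bigrams = "st", "te", "ea", "ak"


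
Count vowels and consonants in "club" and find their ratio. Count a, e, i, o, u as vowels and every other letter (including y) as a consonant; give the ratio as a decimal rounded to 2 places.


Word: "club"
Vowels (a,e,i,o,u): 1
Consonants: 3
Ratio = 1/3
= 0.33


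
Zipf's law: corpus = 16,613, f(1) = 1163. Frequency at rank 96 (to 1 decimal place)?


Zipf's law: f(r) = f(1) / r
f(1) = 1163
f(96) = 1163 / 96
= 12.1 occurrences


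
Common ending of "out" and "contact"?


Word 1: "out"
Word 2: "contact"
Comparing from end:
  Pos -1: 't' == 't'
  Pos -2: 'u' != 'c' (stop)
LCS = "t" (length 1)


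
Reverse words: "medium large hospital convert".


Original: "medium large hospital convert"
Words (1..n): medium | large | hospital | convert
Reversed (n..1): convert | hospital | large | medium
Result = "convert hospital large medium"


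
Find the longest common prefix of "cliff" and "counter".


Word 1: "cliff"
Word 2: "counter"
Comparing from start:
  Pos 0: 'c' == 'c'
  Pos 1: 'l' != 'o' (stop)
LCP = "c" (length 1)


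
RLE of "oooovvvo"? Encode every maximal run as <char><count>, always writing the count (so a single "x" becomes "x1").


String: "oooovvvo"
Scanning for consecutive runs:
  'o' x 4
  'v' x 3
  'o' x 1
RLE = "o4v3o1"


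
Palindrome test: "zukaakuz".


Word: "zukaakuz"
Reversed: "zukaakuz"
Forward == Backward? zukaakuz == zukaakuz
Palindrome = Yes


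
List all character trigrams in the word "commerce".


Word: "commerce" (length 8)
Number of trigrams = 8 - 3 + 1 = 6
  Position 0: "com"
  Position 1: "omm"
  Position 2: "mme"
  Position 3: "mer"
  Position 4: "erc"
  Position 5: "rce"
Trigrams = "com", "omm", "mme", "mer", "erc", "rce"


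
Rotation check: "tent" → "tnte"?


Word: "tent", Candidate: "tnte"
Method: check if candidate is substring of word+word
"tenttent" contains "tnte"? No
Is rotation = No


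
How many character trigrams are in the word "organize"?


Word: "organize" (length 8)
Number of 3-grams = length - 3 + 1 = 8 - 3 + 1
= 6


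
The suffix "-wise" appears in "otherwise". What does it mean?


Suffix: -wise
As in: otherwise -> other + -wise
Meaning = in the manner of


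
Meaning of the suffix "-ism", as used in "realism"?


Suffix: -ism
As in: realism -> real + -ism
Meaning = belief / practice


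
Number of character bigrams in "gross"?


Word: "gross" (length 5)
Number of 2-grams = length - 2 + 1 = 5 - 2 + 1
= 4


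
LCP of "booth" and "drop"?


Word 1: "booth"
Word 2: "drop"
Comparing from start:
  Pos 0: 'b' != 'd' (stop)
LCP = "" (length 0)


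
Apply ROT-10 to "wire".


Word: "wire"
Shift: 10
Each letter → (letter + shift) mod 26:
  'w' (22) + 10 = 6 → 'g'
  'i' (8) + 10 = 18 → 's'
  'r' (17) + 10 = 1 → 'b'
  'e' (4) + 10 = 14 → 'o'
Result = "gsbo"


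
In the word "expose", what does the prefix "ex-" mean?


Prefix: ex-
As in: expose -> ex- + pose
Meaning = out / former


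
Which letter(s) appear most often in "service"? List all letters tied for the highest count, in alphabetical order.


Word: "service"
Letter counts:
  'c': 1
  'e': 2
  'i': 1
  'r': 1
  's': 1
  'v': 1
Maximum count = 2
Most frequent = 'e' (2 times each)


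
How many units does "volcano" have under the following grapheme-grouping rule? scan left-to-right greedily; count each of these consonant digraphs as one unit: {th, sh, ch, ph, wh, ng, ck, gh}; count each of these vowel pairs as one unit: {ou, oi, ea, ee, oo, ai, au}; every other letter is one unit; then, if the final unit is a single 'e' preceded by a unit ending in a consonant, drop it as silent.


Word: "volcano" (7 letters)
Left-to-right scan:
  (1) 'v' (letter)
  (2) 'o' (letter)
  (3) 'l' (letter)
  (4) 'c' (letter)
  (5) 'a' (letter)
  (6) 'n' (letter)
  (7) 'o' (letter)
Units from scan: 7
Sound units = 7 units


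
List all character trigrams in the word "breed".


Word: "breed" (length 5)
Number of trigrams = 5 - 3 + 1 = 3
  Position 0: "bre"
  Position 1: "ree"
  Position 2: "eed"
Trigrams = "bre", "ree", "eed"


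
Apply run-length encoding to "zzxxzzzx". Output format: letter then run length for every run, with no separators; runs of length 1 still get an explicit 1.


String: "zzxxzzzx"
Scanning for consecutive runs:
  'z' x 2
  'x' x 2
  'z' x 3
  'x' x 1
RLE = "z2x2z3x1"


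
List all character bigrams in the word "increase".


Word: "increase" (length 8)
Number of bigrams = 8 - 2 + 1 = 7
  Position 0: "in"
  Position 1: "nc"
  Position 2: "cr"
  Position 3: "re"
  Position 4: "ea"
  Position 5: "as"
  Position 6: "se"
Bigrams = "in", "nc", "cr", "re", "ea", "as", "se"


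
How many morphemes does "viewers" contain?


Word: "viewers"
Morphemes: view + -er + -s
Each morpheme carries meaning
= 3 morphemes


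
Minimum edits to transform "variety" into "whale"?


Word 1: "variety" (length 7)
Word 2: "whale" (length 5)
One optimal edit sequence (insert/delete/substitute each cost 1):
  1. substitute 'v' -> 'w'  (+1)
  2. substitute 'a' -> 'h'  (+1)
  3. substitute 'r' -> 'a'  (+1)
  4. substitute 'i' -> 'l'  (+1)
  5. keep 'e'
  6. delete 't'  (+1)
  7. delete 'y'  (+1)
Total edit operations: 6
Edit distance = 6


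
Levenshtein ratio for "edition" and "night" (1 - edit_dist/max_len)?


Word 1: "edition" (length 7)
Word 2: "night" (length 5)
One optimal edit sequence:
  1. delete 'e'  (+1)
  2. substitute 'd' -> 'n'  (+1)
  3. keep 'i'
  4. delete 't'  (+1)
  5. substitute 'i' -> 'g'  (+1)
  6. substitute 'o' -> 'h'  (+1)
  7. substitute 'n' -> 't'  (+1)
Edit distance = 6
Max length = max(7, 5) = 7
Similarity = 1 - 6/7
= 0.1429


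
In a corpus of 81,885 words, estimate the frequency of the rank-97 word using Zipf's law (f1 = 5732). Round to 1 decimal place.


Zipf's law: f(r) = f(1) / r
f(1) = 5732
f(97) = 5732 / 97
= 59.1 occurrences


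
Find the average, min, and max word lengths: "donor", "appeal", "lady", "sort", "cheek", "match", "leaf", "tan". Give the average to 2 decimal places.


Lengths: "donor"=5, "appeal"=6, "lady"=4, "sort"=4, "cheek"=5, "match"=5, "leaf"=4, "tan"=3
Sum = 36, Count = 8
Average = 36/8 = 4.50
= avg=4.50, min=3, max=6


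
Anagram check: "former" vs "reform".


Word 1: "former" → sorted: efmorr
Word 2: "reform" → sorted: efmorr
Same letters? efmorr == efmorr
Anagram = Yes


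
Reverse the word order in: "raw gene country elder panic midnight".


Original: "raw gene country elder panic midnight"
Words (1..n): raw | gene | country | elder | panic | midnight
Reversed (n..1): midnight | panic | elder | country | gene | raw
Result = "midnight panic elder country gene raw"


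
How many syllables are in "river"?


Word: "river"
Syllable breakdown: riv · er
Counting: 2 parts
= 2 syllables


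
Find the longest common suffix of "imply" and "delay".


Word 1: "imply"
Word 2: "delay"
Comparing from end:
  Pos -1: 'y' == 'y'
  Pos -2: 'l' != 'a' (stop)
LCS = "y" (length 1)


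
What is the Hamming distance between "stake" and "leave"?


Comparing character by character (same length = 5):
  Pos 0: 's' vs 'l' !=
  Pos 1: 't' vs 'e' !=
  Pos 2: 'a' vs 'a' =
  Pos 3: 'k' vs 'v' !=
  Pos 4: 'e' vs 'e' =
Hamming distance = 3


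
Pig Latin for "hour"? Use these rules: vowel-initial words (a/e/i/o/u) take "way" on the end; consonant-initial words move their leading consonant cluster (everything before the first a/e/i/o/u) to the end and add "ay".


Word: "hour"
Starts with consonant(s) → move to end, add 'ay'
Consonant cluster: "h"
Pig Latin = "ourhay"


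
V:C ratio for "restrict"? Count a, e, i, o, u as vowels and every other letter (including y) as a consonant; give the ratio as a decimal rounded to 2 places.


Word: "restrict"
Vowels (a,e,i,o,u): 2
Consonants: 6
Ratio = 2/6
= 0.33


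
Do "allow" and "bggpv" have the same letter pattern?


Pattern of "allow": [0, 1, 1, 2, 3]
Pattern of "bggpv": [0, 1, 1, 2, 3]
Patterns match
Same pattern = Yes


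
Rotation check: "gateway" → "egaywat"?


Word: "gateway", Candidate: "egaywat"
Method: check if candidate is substring of word+word
"gatewaygateway" contains "egaywat"? No
Is rotation = No


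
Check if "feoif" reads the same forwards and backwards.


Word: "feoif"
Reversed: "fioef"
Forward == Backward? feoif != fioef
Palindrome = No


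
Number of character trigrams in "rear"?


Word: "rear" (length 4)
Number of 3-grams = length - 3 + 1 = 4 - 3 + 1
= 2


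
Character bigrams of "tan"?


Word: "tan" (length 3)
Number of bigrams = 3 - 2 + 1 = 2
  Position 0: "ta"
  Position 1: "an"
Bigrams = "ta", "an"


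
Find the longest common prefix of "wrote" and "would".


Word 1: "wrote"
Word 2: "would"
Comparing from start:
  Pos 0: 'w' == 'w'
  Pos 1: 'r' != 'o' (stop)
LCP = "w" (length 1)


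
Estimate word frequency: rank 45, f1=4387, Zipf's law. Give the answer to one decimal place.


Zipf's law: f(r) = f(1) / r
f(1) = 4387
f(45) = 4387 / 45
= 97.5 occurrences


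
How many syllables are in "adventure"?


Word: "adventure"
Syllable breakdown: ad · ven · ture
Counting: 3 parts
= 3 syllables


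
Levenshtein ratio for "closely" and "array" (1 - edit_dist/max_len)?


Word 1: "closely" (length 7)
Word 2: "array" (length 5)
One optimal edit sequence:
  1. delete 'c'  (+1)
  2. delete 'l'  (+1)
  3. substitute 'o' -> 'a'  (+1)
  4. substitute 's' -> 'r'  (+1)
  5. substitute 'e' -> 'r'  (+1)
  6. substitute 'l' -> 'a'  (+1)
  7. keep 'y'
Edit distance = 6
Max length = max(7, 5) = 7
Similarity = 1 - 6/7
= 0.1429


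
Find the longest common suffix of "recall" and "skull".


Word 1: "recall"
Word 2: "skull"
Comparing from end:
  Pos -1: 'l' == 'l'
  Pos -2: 'l' == 'l'
  Pos -3: 'a' != 'u' (stop)
LCS = "ll" (length 2)


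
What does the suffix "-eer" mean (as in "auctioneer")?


Suffix: -eer
As in: auctioneer -> auction + -eer
Meaning = one who is concerned with


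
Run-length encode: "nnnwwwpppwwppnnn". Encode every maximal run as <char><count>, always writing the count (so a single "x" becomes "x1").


String: "nnnwwwpppwwppnnn"
Scanning for consecutive runs:
  'n' x 3
  'w' x 3
  'p' x 3
  'w' x 2
  'p' x 2
  'n' x 3
RLE = "n3w3p3w2p2n3"


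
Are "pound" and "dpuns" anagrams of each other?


Word 1: "pound" → sorted: dnopu
Word 2: "dpuns" → sorted: dnpsu
Same letters? dnopu != dnpsu
Anagram = No


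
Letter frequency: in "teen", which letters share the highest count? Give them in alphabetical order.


Word: "teen"
Letter counts:
  'e': 2
  'n': 1
  't': 1
Maximum count = 2
Most frequent = 'e' (2 times each)


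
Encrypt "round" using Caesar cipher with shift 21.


Word: "round"
Shift: 21
Each letter → (letter + shift) mod 26:
  'r' (17) + 21 = 12 → 'm'
  'o' (14) + 21 = 9 → 'j'
  'u' (20) + 21 = 15 → 'p'
  'n' (13) + 21 = 8 → 'i'
  'd' (3) + 21 = 24 → 'y'
Result = "mjpiy"


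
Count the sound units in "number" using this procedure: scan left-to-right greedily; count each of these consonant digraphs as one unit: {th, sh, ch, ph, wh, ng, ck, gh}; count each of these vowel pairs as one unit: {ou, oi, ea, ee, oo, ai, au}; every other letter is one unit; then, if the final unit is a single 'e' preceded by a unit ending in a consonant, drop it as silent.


Word: "number" (6 letters)
Left-to-right scan:
  (1) 'n' (letter)
  (2) 'u' (letter)
  (3) 'm' (letter)
  (4) 'b' (letter)
  (5) 'e' (letter)
  (6) 'r' (letter)
Units from scan: 6
Sound units = 6 units


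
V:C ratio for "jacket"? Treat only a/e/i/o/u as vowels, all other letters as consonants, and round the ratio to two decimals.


Word: "jacket"
Vowels (a,e,i,o,u): 2
Consonants: 4
Ratio = 2/4
= 0.50


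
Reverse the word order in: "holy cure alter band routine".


Original: "holy cure alter band routine"
Words (1..n): holy | cure | alter | band | routine
Reversed (n..1): routine | band | alter | cure | holy
Result = "routine band alter cure holy"


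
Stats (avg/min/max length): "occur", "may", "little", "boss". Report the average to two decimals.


Lengths: "occur"=5, "may"=3, "little"=6, "boss"=4
Sum = 18, Count = 4
Average = 18/4 = 4.50
= avg=4.50, min=3, max=6


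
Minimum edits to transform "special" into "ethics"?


Word 1: "special" (length 7)
Word 2: "ethics" (length 6)
One optimal edit sequence (insert/delete/substitute each cost 1):
  1. delete 's'  (+1)
  2. substitute 'p' -> 'e'  (+1)
  3. substitute 'e' -> 't'  (+1)
  4. substitute 'c' -> 'h'  (+1)
  5. keep 'i'
  6. substitute 'a' -> 'c'  (+1)
  7. substitute 'l' -> 's'  (+1)
Total edit operations: 6
Edit distance = 6


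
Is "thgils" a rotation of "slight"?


Word: "slight", Candidate: "thgils"
Method: check if candidate is substring of word+word
"slightslight" contains "thgils"? No
Is rotation = No


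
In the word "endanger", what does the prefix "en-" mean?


Prefix: en-
As in: endanger -> en- + danger
Meaning = cause to / put into


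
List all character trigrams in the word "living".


Word: "living" (length 6)
Number of trigrams = 6 - 3 + 1 = 4
  Position 0: "liv"
  Position 1: "ivi"
  Position 2: "vin"
  Position 3: "ing"
Trigrams = "liv", "ivi", "vin", "ing"


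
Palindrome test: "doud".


Word: "doud"
Reversed: "duod"
Forward == Backward? doud != duod
Palindrome = No


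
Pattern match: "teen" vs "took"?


Pattern of "teen": [0, 1, 1, 2]
Pattern of "took": [0, 1, 1, 2]
Patterns match
Same pattern = Yes


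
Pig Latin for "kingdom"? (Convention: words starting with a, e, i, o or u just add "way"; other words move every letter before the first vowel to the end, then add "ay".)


Word: "kingdom"
Starts with consonant(s) → move to end, add 'ay'
Consonant cluster: "k"
Pig Latin = "ingdomkay"


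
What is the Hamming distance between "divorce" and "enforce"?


Comparing character by character (same length = 7):
  Pos 0: 'd' vs 'e' !=
  Pos 1: 'i' vs 'n' !=
  Pos 2: 'v' vs 'f' !=
  Pos 3: 'o' vs 'o' =
  Pos 4: 'r' vs 'r' =
  Pos 5: 'c' vs 'c' =
  Pos 6: 'e' vs 'e' =
Hamming distance = 3


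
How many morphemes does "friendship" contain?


Word: "friendship"
Morphemes: friend / -ship
Each morpheme carries meaning
= 2 morphemes


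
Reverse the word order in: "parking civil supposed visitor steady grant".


Original: "parking civil supposed visitor steady grant"
Words (1..n): parking | civil | supposed | visitor | steady | grant
Reversed (n..1): grant | steady | visitor | supposed | civil | parking
Result = "grant steady visitor supposed civil parking"


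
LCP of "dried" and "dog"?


Word 1: "dried"
Word 2: "dog"
Comparing from start:
  Pos 0: 'd' == 'd'
  Pos 1: 'r' != 'o' (stop)
LCP = "d" (length 1)


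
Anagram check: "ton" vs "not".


Word 1: "ton" → sorted: not
Word 2: "not" → sorted: not
Same letters? not == not
Anagram = Yes


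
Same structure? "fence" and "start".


Pattern of "fence": [0, 1, 2, 3, 1]
Pattern of "start": [0, 1, 2, 3, 1]
Patterns match
Same pattern = Yes


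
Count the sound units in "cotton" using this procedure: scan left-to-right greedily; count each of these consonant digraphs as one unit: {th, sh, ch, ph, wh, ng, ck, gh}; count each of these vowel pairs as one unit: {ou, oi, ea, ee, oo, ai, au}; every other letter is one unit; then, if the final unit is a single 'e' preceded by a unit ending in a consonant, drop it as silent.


Word: "cotton" (6 letters)
Left-to-right scan:
  [1] 'c' (letter)
  [2] 'o' (letter)
  [3] 't' (letter)
  [4] 't' (letter)
  [5] 'o' (letter)
  [6] 'n' (letter)
Units from scan: 6
Sound units = 6 units


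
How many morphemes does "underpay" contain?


Word: "underpay"
Morphemes: under- / pay
Each morpheme carries meaning
= 2 morphemes


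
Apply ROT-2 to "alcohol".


Word: "alcohol"
Shift: 2
Each letter → (letter + shift) mod 26:
  'a' (0) + 2 = 2 → 'c'
  'l' (11) + 2 = 13 → 'n'
  'c' (2) + 2 = 4 → 'e'
  'o' (14) + 2 = 16 → 'q'
  'h' (7) + 2 = 9 → 'j'
  'o' (14) + 2 = 16 → 'q'
  'l' (11) + 2 = 13 → 'n'
Result = "cneqjqn"


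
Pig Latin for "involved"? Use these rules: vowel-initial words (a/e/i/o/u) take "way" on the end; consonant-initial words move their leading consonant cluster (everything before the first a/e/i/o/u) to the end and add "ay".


Word: "involved"
Starts with vowel → add 'way'
Pig Latin = "involvedway"


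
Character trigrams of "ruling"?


Word: "ruling" (length 6)
Number of trigrams = 6 - 3 + 1 = 4
  Position 0: "rul"
  Position 1: "uli"
  Position 2: "lin"
  Position 3: "ing"
Trigrams = "rul", "uli", "lin", "ing"


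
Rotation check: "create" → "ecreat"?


Word: "create", Candidate: "ecreat"
Method: check if candidate is substring of word+word
"createcreate" contains "ecreat"? Yes
Is rotation = Yes


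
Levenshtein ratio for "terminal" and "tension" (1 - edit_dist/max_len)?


Word 1: "terminal" (length 8)
Word 2: "tension" (length 7)
One optimal edit sequence:
  1. keep 't'
  2. keep 'e'
  3. substitute 'r' -> 'n'  (+1)
  4. substitute 'm' -> 's'  (+1)
  5. keep 'i'
  6. delete 'n'  (+1)
  7. substitute 'a' -> 'o'  (+1)
  8. substitute 'l' -> 'n'  (+1)
Edit distance = 5
Max length = max(8, 7) = 8
Similarity = 1 - 5/8
= 0.3750


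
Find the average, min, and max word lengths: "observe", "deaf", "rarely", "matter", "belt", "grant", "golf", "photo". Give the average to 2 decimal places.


Lengths: "observe"=7, "deaf"=4, "rarely"=6, "matter"=6, "belt"=4, "grant"=5, "golf"=4, "photo"=5
Sum = 41, Count = 8
Average = 41/8 = 5.13
= avg=5.13, min=4, max=7


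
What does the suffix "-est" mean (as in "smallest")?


Suffix: -est
As in: smallest -> small + -est
Meaning = most


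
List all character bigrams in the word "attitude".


Word: "attitude" (length 8)
Number of bigrams = 8 - 2 + 1 = 7
  Position 0: "at"
  Position 1: "tt"
  Position 2: "ti"
  Position 3: "it"
  Position 4: "tu"
  Position 5: "ud"
  Position 6: "de"
Bigrams = "at", "tt", "ti", "it", "tu", "ud", "de"


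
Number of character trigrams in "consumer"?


Word: "consumer" (length 8)
Number of 3-grams = length - 3 + 1 = 8 - 3 + 1
= 6


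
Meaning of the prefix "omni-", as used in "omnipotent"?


Prefix: omni-
As in: omnipotent -> omni- + potent
Meaning = all


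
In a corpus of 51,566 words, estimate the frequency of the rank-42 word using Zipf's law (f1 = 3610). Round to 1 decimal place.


Zipf's law: f(r) = f(1) / r
f(1) = 3610
f(42) = 3610 / 42
= 86.0 occurrences
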